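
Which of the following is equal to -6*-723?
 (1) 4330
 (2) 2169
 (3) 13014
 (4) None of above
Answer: 4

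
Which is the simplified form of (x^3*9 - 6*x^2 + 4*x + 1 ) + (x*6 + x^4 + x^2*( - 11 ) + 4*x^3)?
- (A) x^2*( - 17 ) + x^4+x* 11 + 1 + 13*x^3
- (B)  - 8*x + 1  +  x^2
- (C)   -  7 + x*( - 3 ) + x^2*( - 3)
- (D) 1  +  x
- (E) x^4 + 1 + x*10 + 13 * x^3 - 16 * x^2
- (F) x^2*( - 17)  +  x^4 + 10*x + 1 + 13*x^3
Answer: F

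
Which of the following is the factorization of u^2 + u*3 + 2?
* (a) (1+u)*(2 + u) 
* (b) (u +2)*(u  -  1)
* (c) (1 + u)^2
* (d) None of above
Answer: a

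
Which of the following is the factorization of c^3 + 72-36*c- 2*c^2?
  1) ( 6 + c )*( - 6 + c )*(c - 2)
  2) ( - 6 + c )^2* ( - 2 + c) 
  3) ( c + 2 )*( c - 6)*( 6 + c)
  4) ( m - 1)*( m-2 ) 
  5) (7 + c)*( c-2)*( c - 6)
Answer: 1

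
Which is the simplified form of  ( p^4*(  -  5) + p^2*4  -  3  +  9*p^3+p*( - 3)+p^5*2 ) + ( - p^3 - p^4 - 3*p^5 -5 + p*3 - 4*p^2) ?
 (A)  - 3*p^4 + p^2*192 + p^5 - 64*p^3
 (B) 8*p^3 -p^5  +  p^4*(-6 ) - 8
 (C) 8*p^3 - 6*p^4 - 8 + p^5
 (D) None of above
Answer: B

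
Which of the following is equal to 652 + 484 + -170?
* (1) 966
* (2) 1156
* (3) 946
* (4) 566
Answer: 1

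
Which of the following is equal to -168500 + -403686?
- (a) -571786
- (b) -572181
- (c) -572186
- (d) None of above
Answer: c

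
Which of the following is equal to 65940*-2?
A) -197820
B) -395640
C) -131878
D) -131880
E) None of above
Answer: D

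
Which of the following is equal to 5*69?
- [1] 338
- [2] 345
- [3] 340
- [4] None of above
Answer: 2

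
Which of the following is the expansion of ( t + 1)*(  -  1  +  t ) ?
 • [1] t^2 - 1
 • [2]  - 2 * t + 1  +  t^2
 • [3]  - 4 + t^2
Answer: 1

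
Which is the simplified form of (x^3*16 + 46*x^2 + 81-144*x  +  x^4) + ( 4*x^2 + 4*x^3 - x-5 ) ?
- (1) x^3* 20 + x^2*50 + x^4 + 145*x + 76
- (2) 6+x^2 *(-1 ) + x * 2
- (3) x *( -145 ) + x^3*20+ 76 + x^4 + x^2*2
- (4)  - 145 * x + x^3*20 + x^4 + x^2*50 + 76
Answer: 4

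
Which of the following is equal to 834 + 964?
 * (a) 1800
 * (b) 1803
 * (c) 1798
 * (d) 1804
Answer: c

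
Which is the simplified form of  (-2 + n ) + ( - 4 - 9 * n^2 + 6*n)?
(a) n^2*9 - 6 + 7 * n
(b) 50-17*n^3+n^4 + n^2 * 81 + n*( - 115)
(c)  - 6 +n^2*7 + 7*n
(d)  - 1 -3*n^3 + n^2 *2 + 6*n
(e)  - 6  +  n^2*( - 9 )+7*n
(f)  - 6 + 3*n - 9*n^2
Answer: e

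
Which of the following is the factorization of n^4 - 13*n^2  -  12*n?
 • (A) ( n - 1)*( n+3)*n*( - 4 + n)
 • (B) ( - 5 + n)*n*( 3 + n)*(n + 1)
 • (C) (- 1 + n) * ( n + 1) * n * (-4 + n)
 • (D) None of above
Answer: D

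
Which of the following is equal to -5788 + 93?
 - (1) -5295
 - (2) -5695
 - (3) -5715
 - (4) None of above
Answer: 2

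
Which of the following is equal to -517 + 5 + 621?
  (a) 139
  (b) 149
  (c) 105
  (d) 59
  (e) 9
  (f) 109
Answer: f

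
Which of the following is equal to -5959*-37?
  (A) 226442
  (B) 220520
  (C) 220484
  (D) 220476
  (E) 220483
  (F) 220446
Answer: E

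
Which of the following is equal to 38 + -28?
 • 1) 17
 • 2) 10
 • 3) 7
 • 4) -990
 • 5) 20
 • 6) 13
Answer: 2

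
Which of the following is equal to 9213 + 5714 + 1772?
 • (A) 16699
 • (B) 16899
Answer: A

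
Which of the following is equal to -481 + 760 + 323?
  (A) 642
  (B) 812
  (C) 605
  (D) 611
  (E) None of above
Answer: E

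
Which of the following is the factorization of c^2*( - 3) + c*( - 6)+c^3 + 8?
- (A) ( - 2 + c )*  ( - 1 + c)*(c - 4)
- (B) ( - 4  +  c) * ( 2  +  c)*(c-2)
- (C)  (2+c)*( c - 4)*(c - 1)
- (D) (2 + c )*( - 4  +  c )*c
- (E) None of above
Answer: C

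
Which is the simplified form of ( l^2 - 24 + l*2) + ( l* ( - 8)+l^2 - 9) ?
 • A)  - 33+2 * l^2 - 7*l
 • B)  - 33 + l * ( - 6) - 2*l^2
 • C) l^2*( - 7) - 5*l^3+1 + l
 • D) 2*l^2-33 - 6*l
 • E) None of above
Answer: D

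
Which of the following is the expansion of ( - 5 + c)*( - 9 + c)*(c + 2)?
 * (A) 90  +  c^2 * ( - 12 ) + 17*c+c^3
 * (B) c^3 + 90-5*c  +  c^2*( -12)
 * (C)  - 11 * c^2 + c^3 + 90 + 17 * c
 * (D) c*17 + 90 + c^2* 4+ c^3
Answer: A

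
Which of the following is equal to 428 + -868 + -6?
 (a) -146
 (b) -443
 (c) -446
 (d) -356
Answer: c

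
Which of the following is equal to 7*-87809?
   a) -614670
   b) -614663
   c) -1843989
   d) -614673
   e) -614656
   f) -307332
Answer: b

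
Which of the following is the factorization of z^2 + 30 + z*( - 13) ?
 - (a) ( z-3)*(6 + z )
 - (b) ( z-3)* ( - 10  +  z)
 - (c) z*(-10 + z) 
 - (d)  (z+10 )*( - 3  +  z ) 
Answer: b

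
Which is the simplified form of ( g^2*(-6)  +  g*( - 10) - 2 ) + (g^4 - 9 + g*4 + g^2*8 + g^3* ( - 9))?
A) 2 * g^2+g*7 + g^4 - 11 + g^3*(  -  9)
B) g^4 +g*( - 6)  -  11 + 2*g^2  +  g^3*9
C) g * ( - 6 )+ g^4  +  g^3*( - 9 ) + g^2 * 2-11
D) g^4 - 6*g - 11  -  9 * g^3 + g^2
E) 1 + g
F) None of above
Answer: C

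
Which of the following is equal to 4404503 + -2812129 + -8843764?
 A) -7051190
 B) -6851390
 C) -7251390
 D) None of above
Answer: C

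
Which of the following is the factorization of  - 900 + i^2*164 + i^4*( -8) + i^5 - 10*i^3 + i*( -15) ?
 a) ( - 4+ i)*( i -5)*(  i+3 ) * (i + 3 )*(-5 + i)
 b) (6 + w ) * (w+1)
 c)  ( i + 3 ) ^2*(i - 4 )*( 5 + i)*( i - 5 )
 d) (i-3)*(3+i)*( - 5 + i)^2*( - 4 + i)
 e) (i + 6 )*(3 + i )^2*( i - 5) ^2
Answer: a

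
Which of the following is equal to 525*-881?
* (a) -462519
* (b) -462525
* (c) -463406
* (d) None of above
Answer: b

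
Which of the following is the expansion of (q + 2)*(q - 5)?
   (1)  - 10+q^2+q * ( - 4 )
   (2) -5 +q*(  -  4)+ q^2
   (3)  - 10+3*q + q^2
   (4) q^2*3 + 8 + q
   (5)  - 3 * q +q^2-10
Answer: 5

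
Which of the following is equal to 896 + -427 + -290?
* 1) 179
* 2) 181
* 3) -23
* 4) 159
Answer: 1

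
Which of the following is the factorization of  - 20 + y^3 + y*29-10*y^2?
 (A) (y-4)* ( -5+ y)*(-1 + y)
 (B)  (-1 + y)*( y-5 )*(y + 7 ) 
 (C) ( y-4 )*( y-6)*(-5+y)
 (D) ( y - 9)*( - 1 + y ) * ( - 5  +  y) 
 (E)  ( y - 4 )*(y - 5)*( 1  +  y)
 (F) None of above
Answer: A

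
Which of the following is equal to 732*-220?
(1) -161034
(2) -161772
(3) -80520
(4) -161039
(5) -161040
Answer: 5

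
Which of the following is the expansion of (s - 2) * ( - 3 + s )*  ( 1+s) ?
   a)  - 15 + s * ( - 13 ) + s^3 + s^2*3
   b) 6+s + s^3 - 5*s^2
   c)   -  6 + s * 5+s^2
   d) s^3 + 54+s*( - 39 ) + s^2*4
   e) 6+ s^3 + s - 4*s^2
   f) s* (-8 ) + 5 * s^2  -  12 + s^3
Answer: e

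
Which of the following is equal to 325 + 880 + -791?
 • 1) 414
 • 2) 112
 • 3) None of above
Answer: 1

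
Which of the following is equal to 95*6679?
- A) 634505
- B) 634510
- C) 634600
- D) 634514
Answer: A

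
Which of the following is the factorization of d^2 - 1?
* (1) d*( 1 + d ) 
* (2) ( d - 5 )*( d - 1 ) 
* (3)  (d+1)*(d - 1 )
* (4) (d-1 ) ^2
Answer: 3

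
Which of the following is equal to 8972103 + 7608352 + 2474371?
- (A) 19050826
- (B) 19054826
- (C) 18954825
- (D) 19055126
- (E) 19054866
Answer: B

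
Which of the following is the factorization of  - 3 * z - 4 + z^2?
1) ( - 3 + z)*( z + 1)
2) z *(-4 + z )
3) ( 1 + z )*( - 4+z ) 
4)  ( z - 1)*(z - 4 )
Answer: 3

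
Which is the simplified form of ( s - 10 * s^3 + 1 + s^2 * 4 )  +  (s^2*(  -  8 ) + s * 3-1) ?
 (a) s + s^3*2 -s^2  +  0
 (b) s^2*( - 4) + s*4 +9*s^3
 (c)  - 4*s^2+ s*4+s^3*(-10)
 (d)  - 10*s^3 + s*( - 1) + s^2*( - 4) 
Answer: c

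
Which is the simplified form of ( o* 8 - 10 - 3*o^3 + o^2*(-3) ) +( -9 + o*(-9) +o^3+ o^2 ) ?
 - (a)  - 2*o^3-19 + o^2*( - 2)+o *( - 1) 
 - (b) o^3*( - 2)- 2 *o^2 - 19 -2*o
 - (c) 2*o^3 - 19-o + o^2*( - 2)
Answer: a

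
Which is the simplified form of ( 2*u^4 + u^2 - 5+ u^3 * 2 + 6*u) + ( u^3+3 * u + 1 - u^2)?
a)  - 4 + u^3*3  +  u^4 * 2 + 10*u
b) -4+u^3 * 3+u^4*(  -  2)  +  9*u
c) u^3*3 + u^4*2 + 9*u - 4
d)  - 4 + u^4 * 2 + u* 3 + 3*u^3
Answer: c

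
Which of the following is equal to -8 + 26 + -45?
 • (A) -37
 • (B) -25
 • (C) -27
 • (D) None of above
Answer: C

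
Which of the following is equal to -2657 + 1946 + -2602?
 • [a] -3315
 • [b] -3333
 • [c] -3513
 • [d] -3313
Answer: d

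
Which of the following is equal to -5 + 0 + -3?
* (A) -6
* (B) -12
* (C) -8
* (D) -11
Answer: C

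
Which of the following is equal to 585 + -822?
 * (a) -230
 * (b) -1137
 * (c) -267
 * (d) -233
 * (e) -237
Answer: e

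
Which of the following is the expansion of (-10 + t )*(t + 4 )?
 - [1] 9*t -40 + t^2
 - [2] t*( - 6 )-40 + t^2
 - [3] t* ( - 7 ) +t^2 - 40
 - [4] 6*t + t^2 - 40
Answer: 2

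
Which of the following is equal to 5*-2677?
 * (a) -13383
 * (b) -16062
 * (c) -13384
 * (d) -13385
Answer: d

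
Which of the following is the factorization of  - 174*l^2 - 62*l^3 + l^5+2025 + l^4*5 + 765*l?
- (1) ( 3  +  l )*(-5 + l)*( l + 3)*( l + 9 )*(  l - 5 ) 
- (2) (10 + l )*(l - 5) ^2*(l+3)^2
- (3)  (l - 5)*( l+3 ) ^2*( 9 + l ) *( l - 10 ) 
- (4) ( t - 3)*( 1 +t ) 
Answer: 1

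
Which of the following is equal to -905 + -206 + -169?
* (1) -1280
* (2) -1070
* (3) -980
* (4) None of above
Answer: 1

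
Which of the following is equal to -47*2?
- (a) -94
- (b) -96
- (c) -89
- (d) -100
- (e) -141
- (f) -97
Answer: a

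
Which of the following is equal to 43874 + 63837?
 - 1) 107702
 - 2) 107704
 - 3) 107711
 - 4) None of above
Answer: 3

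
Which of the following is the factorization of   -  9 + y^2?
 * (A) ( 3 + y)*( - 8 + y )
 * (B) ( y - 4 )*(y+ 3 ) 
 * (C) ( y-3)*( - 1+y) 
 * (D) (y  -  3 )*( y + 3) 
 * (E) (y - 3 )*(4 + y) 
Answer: D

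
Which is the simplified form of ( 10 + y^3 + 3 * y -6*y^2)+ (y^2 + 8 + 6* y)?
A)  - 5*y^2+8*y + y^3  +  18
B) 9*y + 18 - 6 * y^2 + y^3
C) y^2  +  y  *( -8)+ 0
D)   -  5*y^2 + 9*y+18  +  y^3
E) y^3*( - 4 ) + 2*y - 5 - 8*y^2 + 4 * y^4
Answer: D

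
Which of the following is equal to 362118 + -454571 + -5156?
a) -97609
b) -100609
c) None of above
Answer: a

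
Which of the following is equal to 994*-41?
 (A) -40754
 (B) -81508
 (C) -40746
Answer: A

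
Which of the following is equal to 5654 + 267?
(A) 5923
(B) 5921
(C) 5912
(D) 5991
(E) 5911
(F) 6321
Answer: B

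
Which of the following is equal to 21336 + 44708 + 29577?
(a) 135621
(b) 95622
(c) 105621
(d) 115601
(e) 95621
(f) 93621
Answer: e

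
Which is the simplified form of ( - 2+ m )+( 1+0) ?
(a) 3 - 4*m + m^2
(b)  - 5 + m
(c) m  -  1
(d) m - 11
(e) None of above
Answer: c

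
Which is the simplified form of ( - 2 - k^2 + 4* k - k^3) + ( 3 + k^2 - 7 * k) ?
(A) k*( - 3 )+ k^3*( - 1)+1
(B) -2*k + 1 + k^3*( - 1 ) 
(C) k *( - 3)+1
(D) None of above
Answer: A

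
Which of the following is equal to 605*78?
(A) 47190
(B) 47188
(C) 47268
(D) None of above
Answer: A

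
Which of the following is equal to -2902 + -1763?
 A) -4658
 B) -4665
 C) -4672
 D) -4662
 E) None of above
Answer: B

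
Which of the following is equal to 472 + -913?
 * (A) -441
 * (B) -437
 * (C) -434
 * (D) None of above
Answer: A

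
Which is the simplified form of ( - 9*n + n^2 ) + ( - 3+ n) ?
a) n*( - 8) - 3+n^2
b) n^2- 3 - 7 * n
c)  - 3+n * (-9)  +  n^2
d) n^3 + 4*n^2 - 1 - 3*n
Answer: a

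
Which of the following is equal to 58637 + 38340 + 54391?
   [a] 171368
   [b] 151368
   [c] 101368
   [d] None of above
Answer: b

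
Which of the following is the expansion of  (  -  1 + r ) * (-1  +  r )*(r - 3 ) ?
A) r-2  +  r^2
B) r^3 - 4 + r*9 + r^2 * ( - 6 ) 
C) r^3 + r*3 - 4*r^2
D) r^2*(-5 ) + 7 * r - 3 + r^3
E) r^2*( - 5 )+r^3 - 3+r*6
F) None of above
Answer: D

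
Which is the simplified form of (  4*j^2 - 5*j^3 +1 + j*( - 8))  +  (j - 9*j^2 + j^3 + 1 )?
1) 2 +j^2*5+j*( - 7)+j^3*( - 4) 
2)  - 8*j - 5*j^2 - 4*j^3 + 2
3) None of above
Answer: 3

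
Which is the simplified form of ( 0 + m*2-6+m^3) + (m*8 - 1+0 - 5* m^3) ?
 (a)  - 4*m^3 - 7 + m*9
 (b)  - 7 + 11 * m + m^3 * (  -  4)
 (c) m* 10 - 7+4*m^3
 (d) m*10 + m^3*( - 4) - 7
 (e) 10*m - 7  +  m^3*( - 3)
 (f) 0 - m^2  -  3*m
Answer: d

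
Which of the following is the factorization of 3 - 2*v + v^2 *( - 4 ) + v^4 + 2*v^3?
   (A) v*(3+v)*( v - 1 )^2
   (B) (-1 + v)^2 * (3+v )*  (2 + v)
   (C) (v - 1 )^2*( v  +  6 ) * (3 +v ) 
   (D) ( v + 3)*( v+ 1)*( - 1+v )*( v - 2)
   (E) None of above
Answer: E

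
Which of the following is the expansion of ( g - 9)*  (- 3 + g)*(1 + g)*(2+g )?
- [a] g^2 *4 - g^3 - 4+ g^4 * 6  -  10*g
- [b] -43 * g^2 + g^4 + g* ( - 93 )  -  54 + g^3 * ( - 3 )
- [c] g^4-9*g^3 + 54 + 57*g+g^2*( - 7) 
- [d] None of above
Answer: c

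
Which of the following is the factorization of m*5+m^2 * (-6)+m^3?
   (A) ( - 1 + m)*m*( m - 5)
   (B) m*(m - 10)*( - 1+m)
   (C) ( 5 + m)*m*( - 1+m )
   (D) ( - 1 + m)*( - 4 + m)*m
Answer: A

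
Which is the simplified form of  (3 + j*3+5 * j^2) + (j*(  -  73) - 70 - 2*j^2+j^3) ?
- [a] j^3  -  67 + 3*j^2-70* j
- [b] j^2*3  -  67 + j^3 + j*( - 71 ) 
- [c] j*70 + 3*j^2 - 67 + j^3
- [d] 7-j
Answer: a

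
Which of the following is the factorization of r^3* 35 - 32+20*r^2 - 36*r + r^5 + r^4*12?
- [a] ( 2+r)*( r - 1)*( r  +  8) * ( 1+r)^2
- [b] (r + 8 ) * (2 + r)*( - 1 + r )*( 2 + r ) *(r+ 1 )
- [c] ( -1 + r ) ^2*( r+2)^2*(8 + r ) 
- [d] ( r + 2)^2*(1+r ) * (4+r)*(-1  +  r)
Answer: b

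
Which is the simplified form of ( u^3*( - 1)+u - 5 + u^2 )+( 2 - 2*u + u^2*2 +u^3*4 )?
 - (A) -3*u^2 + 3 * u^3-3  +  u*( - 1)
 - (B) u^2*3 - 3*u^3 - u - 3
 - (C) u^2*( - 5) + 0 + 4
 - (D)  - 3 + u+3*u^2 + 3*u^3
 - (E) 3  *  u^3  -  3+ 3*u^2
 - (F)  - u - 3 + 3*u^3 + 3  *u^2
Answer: F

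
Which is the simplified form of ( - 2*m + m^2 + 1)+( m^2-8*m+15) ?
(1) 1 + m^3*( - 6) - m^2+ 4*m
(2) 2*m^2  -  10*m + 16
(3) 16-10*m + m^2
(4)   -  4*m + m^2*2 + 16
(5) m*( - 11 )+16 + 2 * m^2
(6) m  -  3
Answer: 2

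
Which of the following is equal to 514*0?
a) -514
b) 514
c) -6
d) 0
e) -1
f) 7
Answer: d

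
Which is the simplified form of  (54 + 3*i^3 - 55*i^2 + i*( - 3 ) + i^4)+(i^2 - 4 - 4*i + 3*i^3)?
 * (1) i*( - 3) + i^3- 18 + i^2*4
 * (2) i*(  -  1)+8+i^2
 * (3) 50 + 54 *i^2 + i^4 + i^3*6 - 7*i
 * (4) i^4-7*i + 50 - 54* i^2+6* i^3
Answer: 4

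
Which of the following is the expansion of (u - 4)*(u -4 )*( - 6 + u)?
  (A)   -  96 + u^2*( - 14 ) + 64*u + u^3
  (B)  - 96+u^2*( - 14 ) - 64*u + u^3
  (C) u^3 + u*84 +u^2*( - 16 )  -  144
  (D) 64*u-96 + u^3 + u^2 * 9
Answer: A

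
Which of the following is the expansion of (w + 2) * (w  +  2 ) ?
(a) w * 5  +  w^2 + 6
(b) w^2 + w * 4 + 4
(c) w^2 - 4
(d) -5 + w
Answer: b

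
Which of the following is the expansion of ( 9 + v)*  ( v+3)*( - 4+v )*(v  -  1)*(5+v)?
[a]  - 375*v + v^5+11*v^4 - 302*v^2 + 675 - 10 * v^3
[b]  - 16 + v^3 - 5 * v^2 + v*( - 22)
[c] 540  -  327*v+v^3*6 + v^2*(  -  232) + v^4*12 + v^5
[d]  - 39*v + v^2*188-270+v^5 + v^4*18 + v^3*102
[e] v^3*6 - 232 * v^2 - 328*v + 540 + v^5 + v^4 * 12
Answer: c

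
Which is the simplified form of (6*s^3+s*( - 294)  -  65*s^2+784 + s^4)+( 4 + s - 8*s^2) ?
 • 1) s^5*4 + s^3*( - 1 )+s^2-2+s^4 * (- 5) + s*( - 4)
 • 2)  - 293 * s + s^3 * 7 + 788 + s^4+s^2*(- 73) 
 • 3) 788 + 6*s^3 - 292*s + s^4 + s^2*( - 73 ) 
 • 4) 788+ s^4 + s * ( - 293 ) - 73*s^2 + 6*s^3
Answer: 4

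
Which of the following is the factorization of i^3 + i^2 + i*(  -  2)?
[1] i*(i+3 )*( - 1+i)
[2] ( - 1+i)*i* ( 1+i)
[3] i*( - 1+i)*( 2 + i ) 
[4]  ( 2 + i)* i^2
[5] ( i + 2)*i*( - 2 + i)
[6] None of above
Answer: 3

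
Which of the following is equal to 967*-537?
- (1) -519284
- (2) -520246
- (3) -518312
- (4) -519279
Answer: 4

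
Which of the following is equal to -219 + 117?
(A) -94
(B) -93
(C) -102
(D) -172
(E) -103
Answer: C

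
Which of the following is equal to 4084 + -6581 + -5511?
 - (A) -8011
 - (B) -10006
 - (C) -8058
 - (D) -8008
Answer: D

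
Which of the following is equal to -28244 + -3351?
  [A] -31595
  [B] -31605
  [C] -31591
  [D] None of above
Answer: A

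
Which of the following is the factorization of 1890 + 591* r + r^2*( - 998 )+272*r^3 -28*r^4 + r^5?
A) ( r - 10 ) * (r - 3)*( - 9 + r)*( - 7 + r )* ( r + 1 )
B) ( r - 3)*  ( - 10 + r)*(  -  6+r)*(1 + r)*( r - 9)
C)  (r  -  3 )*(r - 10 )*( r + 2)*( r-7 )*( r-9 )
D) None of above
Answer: A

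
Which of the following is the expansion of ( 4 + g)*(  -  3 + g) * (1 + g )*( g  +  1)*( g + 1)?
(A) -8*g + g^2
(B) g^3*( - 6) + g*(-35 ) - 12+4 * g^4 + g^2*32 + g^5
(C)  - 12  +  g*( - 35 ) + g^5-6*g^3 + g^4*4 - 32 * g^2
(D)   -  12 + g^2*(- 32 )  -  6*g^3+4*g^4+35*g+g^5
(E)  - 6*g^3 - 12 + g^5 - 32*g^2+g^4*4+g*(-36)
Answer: C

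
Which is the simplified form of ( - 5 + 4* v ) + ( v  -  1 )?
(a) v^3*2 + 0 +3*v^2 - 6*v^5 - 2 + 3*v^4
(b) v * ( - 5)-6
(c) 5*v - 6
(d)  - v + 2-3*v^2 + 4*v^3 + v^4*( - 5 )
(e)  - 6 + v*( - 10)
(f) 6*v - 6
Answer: c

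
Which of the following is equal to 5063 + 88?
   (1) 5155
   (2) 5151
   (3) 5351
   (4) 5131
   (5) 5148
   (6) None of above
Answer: 2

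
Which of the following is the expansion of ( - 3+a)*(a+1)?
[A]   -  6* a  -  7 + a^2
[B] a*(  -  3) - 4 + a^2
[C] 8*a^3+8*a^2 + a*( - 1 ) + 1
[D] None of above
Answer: D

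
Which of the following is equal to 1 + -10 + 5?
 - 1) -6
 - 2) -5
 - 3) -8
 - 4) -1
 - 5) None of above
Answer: 5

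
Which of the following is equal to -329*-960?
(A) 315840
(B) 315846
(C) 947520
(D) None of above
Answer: A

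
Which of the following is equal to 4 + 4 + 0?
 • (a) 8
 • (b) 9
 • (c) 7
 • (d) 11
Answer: a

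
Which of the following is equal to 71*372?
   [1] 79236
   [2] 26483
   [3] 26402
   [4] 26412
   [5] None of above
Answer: 4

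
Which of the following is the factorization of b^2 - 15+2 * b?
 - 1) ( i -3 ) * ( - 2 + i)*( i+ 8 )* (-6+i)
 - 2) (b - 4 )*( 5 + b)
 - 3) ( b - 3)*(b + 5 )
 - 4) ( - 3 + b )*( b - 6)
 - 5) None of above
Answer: 3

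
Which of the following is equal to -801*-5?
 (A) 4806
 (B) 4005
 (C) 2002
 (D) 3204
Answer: B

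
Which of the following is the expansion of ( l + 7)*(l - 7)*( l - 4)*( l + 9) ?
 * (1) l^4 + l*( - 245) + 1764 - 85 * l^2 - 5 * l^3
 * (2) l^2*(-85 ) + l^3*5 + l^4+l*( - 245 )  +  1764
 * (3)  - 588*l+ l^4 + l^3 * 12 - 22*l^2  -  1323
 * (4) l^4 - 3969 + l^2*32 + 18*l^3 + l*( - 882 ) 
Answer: 2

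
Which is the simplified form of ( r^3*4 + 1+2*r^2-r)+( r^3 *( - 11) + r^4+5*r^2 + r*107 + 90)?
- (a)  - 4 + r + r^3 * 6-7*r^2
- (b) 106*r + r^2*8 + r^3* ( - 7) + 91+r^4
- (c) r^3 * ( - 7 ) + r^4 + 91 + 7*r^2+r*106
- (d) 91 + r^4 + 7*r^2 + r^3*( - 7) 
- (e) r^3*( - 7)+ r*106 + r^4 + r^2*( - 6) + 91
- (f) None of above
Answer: c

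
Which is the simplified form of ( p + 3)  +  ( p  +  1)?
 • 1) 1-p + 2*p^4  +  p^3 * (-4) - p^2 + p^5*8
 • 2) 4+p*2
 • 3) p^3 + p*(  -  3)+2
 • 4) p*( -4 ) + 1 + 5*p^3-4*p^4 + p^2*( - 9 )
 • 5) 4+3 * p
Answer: 2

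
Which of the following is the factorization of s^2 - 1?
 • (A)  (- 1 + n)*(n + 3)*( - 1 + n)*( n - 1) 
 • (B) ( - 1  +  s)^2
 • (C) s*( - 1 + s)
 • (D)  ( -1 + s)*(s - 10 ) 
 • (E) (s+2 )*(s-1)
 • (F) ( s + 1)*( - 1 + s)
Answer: F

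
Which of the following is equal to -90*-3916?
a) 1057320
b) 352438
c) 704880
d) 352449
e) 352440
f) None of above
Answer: e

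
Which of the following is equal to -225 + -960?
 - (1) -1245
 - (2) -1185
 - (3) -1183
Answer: 2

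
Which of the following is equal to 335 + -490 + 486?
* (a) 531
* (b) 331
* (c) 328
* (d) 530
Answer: b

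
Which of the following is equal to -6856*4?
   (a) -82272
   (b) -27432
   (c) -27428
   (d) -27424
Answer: d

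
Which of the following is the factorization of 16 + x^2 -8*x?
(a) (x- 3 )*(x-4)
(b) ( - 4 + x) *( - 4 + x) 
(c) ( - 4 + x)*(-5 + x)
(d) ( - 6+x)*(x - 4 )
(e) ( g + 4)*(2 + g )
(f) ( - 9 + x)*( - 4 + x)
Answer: b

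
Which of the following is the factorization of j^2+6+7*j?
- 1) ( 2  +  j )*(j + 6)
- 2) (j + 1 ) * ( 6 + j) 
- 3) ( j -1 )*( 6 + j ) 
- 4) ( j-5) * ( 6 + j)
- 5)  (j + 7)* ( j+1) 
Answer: 2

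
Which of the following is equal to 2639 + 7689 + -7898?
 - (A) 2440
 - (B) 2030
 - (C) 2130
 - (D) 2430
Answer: D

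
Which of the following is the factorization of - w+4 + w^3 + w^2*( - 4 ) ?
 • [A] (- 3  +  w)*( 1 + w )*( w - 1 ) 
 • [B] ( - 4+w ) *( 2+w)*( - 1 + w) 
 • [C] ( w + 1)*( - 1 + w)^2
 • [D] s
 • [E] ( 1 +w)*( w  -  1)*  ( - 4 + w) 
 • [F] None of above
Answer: E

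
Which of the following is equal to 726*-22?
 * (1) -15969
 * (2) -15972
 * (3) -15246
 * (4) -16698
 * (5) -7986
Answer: 2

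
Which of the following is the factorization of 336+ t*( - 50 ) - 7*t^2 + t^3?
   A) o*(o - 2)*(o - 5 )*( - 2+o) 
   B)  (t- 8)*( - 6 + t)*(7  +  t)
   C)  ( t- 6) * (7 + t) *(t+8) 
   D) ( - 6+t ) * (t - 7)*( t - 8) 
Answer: B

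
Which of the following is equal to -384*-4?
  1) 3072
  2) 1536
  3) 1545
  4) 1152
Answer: 2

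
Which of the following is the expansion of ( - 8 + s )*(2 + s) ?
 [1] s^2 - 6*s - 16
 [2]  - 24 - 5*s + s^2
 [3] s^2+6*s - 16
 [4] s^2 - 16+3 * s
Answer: 1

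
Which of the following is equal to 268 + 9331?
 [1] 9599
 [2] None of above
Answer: 1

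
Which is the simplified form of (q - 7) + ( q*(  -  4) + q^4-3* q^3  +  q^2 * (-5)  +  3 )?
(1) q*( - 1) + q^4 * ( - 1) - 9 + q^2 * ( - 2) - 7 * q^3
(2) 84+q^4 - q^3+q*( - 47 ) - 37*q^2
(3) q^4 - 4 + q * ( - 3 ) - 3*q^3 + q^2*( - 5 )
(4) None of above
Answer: 3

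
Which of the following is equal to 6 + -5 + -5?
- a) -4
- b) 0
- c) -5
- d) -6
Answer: a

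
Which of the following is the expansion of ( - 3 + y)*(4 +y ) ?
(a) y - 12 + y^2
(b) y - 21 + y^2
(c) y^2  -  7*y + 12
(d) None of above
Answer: a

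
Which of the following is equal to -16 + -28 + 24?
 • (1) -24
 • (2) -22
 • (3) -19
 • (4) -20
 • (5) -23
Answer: 4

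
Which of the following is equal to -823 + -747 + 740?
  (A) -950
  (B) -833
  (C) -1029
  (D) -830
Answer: D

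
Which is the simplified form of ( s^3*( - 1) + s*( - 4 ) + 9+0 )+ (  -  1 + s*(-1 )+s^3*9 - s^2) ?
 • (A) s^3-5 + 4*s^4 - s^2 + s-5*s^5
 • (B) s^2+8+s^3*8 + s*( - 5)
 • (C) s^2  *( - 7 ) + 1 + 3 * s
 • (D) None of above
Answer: D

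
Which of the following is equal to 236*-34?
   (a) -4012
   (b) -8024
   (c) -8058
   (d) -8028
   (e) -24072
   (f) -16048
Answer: b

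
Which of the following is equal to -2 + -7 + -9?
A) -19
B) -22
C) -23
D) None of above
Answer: D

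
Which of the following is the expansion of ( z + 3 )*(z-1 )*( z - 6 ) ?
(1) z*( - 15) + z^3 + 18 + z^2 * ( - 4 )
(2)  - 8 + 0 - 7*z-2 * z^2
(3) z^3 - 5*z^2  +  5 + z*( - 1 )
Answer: 1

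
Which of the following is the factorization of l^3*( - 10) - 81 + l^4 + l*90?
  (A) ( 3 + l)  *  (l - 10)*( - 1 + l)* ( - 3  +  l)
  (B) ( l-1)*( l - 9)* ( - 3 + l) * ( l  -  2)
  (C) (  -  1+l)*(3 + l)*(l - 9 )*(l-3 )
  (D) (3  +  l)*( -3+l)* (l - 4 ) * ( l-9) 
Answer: C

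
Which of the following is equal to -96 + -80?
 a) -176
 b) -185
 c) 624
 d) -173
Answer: a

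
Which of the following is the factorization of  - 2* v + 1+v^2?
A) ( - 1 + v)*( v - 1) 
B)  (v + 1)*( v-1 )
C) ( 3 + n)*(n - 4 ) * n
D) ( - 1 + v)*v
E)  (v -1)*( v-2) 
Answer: A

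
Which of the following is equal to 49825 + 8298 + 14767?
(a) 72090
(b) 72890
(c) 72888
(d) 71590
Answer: b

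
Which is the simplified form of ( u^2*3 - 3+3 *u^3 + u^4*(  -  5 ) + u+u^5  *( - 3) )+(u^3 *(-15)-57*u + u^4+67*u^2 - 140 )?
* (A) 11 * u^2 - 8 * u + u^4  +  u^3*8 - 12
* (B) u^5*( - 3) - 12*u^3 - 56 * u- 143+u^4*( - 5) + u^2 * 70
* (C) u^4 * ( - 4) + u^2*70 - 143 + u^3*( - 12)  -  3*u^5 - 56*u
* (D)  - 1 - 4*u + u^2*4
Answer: C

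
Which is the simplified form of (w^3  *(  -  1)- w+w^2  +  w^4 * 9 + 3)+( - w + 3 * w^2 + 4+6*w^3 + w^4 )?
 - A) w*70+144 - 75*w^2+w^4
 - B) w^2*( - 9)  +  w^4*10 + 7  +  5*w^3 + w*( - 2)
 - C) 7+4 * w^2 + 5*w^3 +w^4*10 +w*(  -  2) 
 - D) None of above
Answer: C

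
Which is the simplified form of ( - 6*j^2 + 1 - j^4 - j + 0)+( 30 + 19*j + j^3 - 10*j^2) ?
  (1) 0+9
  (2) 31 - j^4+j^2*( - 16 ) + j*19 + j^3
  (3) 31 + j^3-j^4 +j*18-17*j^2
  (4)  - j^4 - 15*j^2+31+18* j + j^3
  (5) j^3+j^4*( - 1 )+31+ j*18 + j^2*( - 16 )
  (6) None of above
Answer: 5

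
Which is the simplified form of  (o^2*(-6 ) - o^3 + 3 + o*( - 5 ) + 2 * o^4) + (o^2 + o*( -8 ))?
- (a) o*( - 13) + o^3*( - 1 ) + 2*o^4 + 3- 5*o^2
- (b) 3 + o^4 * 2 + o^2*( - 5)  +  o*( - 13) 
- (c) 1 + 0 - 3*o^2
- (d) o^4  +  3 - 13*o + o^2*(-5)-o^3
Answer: a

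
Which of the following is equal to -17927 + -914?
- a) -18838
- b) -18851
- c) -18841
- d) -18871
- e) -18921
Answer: c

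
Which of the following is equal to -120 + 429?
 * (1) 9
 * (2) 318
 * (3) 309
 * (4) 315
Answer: 3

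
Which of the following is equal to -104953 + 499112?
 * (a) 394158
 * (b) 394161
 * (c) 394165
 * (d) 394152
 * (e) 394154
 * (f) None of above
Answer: f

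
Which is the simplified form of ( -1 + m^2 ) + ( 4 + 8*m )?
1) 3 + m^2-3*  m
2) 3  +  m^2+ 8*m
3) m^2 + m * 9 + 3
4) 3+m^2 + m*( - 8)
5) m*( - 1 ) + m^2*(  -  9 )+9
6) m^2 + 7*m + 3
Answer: 2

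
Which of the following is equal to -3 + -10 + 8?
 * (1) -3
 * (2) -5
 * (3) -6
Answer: 2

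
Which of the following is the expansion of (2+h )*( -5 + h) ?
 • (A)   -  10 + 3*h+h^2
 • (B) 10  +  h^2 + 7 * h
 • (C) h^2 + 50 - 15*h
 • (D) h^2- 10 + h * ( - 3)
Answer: D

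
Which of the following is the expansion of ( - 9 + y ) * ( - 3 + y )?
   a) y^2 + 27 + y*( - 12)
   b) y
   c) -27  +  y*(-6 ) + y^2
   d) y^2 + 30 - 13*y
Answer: a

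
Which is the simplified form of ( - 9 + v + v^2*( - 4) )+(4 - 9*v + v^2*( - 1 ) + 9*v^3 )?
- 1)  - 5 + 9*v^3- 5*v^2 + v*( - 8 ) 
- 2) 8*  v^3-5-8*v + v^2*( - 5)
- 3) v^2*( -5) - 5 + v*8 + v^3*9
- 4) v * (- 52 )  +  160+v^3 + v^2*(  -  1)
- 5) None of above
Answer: 1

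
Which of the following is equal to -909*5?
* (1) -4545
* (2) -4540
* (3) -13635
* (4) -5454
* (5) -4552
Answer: 1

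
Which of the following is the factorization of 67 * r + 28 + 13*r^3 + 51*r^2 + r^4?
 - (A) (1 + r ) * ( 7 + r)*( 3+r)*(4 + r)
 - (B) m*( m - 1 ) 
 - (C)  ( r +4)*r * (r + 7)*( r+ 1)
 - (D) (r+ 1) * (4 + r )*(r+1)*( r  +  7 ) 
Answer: D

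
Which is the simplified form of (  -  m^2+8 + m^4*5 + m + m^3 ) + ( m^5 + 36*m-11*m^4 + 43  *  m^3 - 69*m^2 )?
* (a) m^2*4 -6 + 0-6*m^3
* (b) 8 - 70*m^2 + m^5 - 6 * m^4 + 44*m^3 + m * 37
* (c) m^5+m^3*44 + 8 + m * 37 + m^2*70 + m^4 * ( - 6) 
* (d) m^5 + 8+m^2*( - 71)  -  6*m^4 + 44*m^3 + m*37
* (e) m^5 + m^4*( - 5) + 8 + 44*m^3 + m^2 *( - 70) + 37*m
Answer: b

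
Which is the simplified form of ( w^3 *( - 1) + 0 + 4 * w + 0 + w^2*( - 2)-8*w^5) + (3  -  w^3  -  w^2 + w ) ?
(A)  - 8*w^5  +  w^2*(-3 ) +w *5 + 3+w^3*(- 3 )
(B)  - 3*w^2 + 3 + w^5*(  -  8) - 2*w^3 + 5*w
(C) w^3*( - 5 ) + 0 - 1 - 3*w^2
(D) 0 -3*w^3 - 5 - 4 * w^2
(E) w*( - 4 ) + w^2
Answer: B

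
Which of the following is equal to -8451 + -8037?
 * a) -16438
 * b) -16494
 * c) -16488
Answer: c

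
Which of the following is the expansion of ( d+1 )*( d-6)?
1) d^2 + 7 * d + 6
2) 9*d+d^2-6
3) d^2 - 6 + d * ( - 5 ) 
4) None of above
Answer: 3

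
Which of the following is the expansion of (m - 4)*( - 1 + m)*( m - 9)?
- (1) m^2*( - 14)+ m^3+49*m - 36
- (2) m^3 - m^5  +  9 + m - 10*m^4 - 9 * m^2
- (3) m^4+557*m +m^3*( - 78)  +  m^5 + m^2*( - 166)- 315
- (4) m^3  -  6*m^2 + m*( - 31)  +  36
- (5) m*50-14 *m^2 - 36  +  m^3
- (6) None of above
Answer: 1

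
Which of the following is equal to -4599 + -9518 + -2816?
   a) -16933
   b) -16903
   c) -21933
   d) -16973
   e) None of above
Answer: a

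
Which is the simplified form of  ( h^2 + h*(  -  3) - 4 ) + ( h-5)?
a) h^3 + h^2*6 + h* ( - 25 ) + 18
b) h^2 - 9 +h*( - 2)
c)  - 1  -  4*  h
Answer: b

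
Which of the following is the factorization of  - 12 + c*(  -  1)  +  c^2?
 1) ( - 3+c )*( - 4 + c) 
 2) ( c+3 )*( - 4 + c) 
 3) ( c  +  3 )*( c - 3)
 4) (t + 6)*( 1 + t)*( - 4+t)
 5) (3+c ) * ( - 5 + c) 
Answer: 2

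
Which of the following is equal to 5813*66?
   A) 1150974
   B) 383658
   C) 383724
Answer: B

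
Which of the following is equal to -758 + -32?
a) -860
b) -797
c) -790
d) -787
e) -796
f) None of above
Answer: c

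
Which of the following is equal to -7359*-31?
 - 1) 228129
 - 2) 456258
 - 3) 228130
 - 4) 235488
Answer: 1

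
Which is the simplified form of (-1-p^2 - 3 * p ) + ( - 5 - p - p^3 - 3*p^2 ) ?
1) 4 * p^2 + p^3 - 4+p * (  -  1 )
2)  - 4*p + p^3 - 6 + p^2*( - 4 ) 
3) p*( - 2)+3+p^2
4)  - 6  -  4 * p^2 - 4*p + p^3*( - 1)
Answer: 4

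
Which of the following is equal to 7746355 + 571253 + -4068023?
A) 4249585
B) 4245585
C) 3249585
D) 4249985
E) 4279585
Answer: A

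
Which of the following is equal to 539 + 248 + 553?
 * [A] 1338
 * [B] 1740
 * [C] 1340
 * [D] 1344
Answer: C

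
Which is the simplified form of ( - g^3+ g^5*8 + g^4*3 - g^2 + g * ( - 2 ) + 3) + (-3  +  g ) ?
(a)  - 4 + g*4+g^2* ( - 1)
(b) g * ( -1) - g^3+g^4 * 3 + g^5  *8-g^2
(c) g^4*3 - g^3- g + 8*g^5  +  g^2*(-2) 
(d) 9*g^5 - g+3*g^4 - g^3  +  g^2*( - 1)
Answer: b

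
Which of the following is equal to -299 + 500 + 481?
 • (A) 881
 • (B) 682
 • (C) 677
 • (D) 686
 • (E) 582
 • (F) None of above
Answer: B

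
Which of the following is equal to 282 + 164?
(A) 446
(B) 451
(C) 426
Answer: A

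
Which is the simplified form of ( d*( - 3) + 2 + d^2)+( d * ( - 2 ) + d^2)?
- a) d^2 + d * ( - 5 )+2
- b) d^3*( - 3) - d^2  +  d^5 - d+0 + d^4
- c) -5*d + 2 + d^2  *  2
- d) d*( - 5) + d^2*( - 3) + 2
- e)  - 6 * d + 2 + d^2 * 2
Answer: c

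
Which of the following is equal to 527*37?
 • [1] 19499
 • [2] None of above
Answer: 1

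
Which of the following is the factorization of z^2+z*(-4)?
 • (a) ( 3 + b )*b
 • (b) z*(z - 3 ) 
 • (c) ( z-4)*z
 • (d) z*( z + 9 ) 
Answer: c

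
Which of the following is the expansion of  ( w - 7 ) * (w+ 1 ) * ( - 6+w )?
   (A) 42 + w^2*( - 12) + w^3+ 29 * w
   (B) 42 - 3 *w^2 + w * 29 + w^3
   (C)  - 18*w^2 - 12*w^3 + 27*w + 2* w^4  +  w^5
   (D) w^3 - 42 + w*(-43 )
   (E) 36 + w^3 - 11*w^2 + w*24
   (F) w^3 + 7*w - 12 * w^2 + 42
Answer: A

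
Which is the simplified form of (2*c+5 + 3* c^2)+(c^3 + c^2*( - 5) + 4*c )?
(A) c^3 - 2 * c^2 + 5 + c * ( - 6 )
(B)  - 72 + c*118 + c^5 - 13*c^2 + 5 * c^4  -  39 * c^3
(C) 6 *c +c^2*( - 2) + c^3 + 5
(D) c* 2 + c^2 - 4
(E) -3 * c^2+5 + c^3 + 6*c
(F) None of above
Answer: C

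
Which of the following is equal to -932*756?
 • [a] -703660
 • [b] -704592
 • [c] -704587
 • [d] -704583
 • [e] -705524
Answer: b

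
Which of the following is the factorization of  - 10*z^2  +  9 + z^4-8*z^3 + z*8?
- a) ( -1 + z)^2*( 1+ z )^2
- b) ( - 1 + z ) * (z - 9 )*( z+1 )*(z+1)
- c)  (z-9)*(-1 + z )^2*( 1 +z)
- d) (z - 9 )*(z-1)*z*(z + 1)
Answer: b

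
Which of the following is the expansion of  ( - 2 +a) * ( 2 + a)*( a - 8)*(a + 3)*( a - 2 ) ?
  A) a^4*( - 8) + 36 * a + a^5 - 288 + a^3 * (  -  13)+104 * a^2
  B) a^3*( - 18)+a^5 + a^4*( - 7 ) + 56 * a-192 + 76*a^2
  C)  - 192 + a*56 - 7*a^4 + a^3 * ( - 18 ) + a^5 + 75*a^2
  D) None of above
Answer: B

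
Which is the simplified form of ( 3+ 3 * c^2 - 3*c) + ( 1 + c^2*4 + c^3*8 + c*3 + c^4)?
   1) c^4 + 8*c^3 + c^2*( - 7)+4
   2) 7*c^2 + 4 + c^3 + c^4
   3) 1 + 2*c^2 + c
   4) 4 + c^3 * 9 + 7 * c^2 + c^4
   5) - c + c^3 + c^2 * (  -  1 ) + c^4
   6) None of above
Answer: 6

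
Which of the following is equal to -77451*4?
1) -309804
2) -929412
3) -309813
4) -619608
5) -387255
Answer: 1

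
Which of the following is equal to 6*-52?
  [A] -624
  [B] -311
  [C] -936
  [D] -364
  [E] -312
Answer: E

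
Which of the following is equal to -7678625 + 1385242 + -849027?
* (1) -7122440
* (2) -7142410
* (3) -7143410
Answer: 2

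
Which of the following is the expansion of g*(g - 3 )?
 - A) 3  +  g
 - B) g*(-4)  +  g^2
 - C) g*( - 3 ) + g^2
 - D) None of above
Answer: C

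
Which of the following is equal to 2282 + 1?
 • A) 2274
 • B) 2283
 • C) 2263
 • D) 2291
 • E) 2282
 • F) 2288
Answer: B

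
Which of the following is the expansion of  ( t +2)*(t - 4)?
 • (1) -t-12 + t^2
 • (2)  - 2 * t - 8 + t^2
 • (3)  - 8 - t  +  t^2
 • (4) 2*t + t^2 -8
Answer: 2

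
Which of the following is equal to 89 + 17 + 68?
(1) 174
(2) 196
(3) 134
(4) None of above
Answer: 1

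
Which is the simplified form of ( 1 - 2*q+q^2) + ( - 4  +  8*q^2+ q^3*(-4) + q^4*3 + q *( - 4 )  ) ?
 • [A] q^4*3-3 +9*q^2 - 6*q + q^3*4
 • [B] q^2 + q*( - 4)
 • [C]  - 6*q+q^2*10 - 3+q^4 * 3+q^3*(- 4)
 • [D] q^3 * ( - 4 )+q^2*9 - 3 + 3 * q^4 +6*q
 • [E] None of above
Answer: E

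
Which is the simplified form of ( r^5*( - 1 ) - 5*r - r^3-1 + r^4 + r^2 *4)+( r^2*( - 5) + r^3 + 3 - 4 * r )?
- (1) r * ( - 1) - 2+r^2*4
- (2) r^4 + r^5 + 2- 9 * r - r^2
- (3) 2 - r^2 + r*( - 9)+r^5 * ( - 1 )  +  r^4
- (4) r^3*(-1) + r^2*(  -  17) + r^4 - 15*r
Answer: 3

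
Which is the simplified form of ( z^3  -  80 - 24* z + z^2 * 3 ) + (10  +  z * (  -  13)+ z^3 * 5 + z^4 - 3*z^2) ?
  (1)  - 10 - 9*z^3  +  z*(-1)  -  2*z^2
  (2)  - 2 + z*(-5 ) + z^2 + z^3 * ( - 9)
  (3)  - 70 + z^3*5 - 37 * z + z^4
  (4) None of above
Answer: 4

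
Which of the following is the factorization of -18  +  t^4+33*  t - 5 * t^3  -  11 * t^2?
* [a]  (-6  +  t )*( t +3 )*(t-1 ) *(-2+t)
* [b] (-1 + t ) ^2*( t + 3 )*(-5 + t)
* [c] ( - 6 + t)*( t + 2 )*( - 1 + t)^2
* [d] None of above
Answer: d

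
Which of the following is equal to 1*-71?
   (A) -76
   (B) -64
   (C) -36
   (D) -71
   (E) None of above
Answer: D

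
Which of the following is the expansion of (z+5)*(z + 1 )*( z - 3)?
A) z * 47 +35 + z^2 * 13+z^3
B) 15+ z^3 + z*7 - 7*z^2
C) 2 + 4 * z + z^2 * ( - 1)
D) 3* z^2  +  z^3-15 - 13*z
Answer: D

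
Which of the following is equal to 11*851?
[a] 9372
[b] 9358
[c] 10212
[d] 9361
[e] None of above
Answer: d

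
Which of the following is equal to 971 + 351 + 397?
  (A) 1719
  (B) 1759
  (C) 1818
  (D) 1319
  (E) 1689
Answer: A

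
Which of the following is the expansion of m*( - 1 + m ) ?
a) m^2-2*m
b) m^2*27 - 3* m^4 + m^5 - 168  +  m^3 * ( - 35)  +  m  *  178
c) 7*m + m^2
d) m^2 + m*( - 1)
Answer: d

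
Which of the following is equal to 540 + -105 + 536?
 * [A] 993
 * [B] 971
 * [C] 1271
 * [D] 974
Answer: B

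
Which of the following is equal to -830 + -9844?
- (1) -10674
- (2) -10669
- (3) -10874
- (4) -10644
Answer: 1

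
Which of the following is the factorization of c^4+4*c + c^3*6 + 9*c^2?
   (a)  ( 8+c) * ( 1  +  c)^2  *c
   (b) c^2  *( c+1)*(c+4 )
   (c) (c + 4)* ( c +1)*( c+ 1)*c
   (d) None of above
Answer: c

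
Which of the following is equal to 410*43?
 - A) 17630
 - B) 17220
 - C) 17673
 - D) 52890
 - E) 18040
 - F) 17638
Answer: A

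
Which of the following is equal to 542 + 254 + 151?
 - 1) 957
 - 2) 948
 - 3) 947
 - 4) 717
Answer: 3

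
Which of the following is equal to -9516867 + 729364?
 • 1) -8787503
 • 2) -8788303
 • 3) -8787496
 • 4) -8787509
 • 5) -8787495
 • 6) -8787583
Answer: 1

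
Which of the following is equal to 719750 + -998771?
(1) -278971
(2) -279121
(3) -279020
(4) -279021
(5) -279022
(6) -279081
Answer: 4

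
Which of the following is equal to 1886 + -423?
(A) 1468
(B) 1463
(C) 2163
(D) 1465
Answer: B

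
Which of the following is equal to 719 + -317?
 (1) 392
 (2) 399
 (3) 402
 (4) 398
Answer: 3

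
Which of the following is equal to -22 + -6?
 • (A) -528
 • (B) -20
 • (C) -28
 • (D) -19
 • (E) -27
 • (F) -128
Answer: C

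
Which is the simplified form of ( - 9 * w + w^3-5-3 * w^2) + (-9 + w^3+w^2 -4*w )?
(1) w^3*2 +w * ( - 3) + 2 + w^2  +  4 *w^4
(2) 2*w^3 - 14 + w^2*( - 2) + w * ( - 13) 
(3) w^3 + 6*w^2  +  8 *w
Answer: 2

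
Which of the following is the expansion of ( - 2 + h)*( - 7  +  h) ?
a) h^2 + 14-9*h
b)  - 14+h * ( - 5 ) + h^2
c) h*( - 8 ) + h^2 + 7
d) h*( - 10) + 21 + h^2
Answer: a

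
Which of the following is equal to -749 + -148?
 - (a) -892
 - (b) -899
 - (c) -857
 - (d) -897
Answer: d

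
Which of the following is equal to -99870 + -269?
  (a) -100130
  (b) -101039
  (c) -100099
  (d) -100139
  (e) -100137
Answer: d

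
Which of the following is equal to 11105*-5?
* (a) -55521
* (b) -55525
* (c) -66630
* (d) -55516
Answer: b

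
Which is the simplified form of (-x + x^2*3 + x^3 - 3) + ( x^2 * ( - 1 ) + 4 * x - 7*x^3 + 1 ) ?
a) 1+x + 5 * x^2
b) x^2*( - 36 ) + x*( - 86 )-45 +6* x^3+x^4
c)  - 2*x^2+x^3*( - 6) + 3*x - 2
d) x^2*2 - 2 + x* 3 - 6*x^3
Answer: d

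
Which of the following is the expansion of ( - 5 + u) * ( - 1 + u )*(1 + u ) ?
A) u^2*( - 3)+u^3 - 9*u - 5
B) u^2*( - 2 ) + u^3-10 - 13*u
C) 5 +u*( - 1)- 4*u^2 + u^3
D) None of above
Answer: D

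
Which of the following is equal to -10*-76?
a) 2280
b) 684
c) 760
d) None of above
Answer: c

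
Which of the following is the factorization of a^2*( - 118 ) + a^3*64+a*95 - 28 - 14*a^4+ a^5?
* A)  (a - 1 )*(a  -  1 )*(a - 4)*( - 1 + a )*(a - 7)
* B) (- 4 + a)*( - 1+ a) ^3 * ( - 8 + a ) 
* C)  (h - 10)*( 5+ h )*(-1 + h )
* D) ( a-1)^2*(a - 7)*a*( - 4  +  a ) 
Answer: A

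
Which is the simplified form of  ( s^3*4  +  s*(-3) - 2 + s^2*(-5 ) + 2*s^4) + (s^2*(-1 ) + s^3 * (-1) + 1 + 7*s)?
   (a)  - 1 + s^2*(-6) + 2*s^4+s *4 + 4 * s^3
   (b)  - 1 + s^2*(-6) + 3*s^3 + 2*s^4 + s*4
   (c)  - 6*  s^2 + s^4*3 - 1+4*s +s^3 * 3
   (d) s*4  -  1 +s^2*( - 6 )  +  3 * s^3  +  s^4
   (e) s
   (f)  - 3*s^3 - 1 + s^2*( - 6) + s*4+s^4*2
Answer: b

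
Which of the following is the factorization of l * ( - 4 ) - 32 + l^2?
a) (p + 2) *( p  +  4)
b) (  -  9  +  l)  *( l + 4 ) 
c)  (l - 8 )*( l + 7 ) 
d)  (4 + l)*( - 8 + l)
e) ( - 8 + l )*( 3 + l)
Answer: d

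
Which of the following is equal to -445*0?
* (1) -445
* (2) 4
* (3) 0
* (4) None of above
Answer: 3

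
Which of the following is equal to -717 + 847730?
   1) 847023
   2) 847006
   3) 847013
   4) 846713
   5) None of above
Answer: 3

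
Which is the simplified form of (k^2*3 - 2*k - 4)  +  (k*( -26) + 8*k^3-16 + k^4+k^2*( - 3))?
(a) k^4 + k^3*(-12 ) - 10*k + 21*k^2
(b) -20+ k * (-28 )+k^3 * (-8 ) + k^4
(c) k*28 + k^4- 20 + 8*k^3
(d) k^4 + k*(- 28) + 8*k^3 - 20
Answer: d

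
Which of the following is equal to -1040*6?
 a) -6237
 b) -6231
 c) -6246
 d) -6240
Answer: d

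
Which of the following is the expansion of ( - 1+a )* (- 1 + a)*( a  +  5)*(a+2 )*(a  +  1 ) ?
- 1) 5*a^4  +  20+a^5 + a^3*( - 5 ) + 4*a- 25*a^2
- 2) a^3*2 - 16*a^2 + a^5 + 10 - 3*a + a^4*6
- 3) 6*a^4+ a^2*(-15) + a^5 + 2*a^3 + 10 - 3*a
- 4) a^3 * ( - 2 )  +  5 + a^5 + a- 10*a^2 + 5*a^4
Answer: 2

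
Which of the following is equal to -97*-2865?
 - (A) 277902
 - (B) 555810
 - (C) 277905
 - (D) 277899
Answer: C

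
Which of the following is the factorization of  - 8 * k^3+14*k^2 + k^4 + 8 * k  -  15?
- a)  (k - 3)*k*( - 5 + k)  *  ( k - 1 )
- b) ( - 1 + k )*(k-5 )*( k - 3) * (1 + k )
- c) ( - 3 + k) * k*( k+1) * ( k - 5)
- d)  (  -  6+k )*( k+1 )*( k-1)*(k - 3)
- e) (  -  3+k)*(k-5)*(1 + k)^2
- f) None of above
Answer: b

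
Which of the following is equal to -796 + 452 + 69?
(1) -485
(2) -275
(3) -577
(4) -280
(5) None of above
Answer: 2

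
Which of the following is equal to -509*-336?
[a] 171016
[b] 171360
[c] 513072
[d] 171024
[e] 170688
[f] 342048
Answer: d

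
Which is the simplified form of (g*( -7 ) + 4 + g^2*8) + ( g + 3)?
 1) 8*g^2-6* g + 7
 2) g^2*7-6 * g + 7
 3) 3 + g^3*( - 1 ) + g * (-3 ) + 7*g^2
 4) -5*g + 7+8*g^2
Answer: 1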